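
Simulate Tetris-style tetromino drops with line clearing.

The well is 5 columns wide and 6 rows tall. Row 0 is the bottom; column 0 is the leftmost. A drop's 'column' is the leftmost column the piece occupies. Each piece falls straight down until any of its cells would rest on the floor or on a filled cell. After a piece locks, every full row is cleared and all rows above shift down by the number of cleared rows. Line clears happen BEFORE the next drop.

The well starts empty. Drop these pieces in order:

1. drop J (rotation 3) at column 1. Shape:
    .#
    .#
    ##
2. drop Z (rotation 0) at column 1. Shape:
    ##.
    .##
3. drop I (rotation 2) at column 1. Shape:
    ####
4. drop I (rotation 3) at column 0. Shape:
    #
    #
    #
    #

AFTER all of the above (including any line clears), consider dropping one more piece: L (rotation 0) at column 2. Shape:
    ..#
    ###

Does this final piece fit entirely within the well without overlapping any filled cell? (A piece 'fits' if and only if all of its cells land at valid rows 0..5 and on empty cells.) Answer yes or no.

Answer: no

Derivation:
Drop 1: J rot3 at col 1 lands with bottom-row=0; cleared 0 line(s) (total 0); column heights now [0 1 3 0 0], max=3
Drop 2: Z rot0 at col 1 lands with bottom-row=3; cleared 0 line(s) (total 0); column heights now [0 5 5 4 0], max=5
Drop 3: I rot2 at col 1 lands with bottom-row=5; cleared 0 line(s) (total 0); column heights now [0 6 6 6 6], max=6
Drop 4: I rot3 at col 0 lands with bottom-row=0; cleared 0 line(s) (total 0); column heights now [4 6 6 6 6], max=6
Test piece L rot0 at col 2 (width 3): heights before test = [4 6 6 6 6]; fits = False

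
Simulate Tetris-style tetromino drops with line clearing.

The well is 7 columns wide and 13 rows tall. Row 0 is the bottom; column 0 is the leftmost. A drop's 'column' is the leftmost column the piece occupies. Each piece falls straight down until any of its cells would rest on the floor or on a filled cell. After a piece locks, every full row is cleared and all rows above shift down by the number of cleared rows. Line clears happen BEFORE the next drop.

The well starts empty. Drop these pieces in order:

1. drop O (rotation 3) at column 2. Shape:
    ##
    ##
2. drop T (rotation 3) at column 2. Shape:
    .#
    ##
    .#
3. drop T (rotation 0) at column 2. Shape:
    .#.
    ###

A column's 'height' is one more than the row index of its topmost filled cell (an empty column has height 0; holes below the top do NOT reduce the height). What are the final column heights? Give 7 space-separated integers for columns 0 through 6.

Drop 1: O rot3 at col 2 lands with bottom-row=0; cleared 0 line(s) (total 0); column heights now [0 0 2 2 0 0 0], max=2
Drop 2: T rot3 at col 2 lands with bottom-row=2; cleared 0 line(s) (total 0); column heights now [0 0 4 5 0 0 0], max=5
Drop 3: T rot0 at col 2 lands with bottom-row=5; cleared 0 line(s) (total 0); column heights now [0 0 6 7 6 0 0], max=7

Answer: 0 0 6 7 6 0 0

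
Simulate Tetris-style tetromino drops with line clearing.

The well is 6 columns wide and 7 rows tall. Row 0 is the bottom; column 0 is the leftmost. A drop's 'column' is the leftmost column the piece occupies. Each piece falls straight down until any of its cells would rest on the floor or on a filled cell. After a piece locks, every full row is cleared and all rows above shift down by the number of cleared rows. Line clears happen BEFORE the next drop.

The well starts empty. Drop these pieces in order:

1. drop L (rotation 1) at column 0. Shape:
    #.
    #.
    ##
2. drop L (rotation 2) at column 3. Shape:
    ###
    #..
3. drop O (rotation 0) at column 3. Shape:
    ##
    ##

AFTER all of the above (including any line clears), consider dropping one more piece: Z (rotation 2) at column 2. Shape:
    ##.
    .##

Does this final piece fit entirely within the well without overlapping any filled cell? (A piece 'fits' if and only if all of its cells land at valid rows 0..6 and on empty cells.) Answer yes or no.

Answer: yes

Derivation:
Drop 1: L rot1 at col 0 lands with bottom-row=0; cleared 0 line(s) (total 0); column heights now [3 1 0 0 0 0], max=3
Drop 2: L rot2 at col 3 lands with bottom-row=0; cleared 0 line(s) (total 0); column heights now [3 1 0 2 2 2], max=3
Drop 3: O rot0 at col 3 lands with bottom-row=2; cleared 0 line(s) (total 0); column heights now [3 1 0 4 4 2], max=4
Test piece Z rot2 at col 2 (width 3): heights before test = [3 1 0 4 4 2]; fits = True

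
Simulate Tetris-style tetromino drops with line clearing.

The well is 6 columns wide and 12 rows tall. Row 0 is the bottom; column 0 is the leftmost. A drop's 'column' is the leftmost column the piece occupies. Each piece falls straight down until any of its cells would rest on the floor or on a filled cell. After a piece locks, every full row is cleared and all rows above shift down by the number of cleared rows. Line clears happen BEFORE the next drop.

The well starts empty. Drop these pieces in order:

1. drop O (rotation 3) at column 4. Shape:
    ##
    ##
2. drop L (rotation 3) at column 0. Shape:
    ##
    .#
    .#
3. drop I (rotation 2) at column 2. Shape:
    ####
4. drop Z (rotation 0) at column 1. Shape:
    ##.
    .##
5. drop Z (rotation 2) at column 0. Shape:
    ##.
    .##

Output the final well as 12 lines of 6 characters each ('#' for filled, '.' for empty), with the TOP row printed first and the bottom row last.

Answer: ......
......
......
......
......
......
......
##....
.##...
.##...
.#####
.#..##

Derivation:
Drop 1: O rot3 at col 4 lands with bottom-row=0; cleared 0 line(s) (total 0); column heights now [0 0 0 0 2 2], max=2
Drop 2: L rot3 at col 0 lands with bottom-row=0; cleared 0 line(s) (total 0); column heights now [3 3 0 0 2 2], max=3
Drop 3: I rot2 at col 2 lands with bottom-row=2; cleared 1 line(s) (total 1); column heights now [0 2 0 0 2 2], max=2
Drop 4: Z rot0 at col 1 lands with bottom-row=1; cleared 0 line(s) (total 1); column heights now [0 3 3 2 2 2], max=3
Drop 5: Z rot2 at col 0 lands with bottom-row=3; cleared 0 line(s) (total 1); column heights now [5 5 4 2 2 2], max=5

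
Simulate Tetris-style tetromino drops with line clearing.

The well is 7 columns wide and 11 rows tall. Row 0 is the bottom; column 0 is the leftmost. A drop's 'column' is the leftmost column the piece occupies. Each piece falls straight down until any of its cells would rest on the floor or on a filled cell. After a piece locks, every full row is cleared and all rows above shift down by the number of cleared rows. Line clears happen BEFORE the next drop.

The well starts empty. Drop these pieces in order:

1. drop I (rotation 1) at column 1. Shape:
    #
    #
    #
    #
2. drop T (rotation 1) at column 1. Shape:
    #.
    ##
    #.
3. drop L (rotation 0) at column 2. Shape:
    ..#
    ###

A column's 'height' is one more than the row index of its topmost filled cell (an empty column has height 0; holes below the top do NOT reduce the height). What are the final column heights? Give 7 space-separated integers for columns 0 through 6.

Drop 1: I rot1 at col 1 lands with bottom-row=0; cleared 0 line(s) (total 0); column heights now [0 4 0 0 0 0 0], max=4
Drop 2: T rot1 at col 1 lands with bottom-row=4; cleared 0 line(s) (total 0); column heights now [0 7 6 0 0 0 0], max=7
Drop 3: L rot0 at col 2 lands with bottom-row=6; cleared 0 line(s) (total 0); column heights now [0 7 7 7 8 0 0], max=8

Answer: 0 7 7 7 8 0 0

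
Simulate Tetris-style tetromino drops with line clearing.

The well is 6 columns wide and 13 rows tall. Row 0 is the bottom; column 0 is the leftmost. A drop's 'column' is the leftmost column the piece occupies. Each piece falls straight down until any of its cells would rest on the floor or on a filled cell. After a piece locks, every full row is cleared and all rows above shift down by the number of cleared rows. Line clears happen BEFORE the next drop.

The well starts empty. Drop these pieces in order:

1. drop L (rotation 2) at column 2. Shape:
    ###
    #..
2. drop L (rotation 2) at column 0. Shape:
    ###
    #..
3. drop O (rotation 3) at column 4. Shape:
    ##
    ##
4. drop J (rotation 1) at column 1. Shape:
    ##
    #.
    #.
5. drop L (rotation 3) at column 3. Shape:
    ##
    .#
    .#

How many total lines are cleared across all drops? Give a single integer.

Drop 1: L rot2 at col 2 lands with bottom-row=0; cleared 0 line(s) (total 0); column heights now [0 0 2 2 2 0], max=2
Drop 2: L rot2 at col 0 lands with bottom-row=1; cleared 0 line(s) (total 0); column heights now [3 3 3 2 2 0], max=3
Drop 3: O rot3 at col 4 lands with bottom-row=2; cleared 0 line(s) (total 0); column heights now [3 3 3 2 4 4], max=4
Drop 4: J rot1 at col 1 lands with bottom-row=3; cleared 0 line(s) (total 0); column heights now [3 6 6 2 4 4], max=6
Drop 5: L rot3 at col 3 lands with bottom-row=4; cleared 0 line(s) (total 0); column heights now [3 6 6 7 7 4], max=7

Answer: 0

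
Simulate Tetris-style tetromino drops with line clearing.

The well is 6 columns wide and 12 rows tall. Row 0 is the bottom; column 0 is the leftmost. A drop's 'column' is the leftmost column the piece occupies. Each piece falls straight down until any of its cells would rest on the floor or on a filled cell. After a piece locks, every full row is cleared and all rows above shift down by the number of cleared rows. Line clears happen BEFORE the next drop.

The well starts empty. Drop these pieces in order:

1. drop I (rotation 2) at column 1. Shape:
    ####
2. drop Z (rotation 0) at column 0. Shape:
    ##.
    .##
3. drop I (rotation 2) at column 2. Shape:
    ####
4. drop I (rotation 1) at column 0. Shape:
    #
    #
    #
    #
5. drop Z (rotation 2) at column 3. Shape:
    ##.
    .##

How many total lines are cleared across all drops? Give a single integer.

Drop 1: I rot2 at col 1 lands with bottom-row=0; cleared 0 line(s) (total 0); column heights now [0 1 1 1 1 0], max=1
Drop 2: Z rot0 at col 0 lands with bottom-row=1; cleared 0 line(s) (total 0); column heights now [3 3 2 1 1 0], max=3
Drop 3: I rot2 at col 2 lands with bottom-row=2; cleared 1 line(s) (total 1); column heights now [0 2 2 1 1 0], max=2
Drop 4: I rot1 at col 0 lands with bottom-row=0; cleared 0 line(s) (total 1); column heights now [4 2 2 1 1 0], max=4
Drop 5: Z rot2 at col 3 lands with bottom-row=1; cleared 0 line(s) (total 1); column heights now [4 2 2 3 3 2], max=4

Answer: 1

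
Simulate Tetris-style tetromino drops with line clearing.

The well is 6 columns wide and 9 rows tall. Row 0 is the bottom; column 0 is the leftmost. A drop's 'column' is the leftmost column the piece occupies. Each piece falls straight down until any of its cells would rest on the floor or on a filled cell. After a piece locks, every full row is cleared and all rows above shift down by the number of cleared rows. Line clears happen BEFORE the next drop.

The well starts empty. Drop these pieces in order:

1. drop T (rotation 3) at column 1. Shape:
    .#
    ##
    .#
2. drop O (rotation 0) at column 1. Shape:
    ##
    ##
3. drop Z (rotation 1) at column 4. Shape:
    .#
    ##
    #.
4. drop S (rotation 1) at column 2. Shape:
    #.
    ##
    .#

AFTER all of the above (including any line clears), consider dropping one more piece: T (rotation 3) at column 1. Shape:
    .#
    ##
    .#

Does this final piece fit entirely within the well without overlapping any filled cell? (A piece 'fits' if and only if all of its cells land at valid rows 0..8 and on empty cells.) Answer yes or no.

Drop 1: T rot3 at col 1 lands with bottom-row=0; cleared 0 line(s) (total 0); column heights now [0 2 3 0 0 0], max=3
Drop 2: O rot0 at col 1 lands with bottom-row=3; cleared 0 line(s) (total 0); column heights now [0 5 5 0 0 0], max=5
Drop 3: Z rot1 at col 4 lands with bottom-row=0; cleared 0 line(s) (total 0); column heights now [0 5 5 0 2 3], max=5
Drop 4: S rot1 at col 2 lands with bottom-row=4; cleared 0 line(s) (total 0); column heights now [0 5 7 6 2 3], max=7
Test piece T rot3 at col 1 (width 2): heights before test = [0 5 7 6 2 3]; fits = False

Answer: no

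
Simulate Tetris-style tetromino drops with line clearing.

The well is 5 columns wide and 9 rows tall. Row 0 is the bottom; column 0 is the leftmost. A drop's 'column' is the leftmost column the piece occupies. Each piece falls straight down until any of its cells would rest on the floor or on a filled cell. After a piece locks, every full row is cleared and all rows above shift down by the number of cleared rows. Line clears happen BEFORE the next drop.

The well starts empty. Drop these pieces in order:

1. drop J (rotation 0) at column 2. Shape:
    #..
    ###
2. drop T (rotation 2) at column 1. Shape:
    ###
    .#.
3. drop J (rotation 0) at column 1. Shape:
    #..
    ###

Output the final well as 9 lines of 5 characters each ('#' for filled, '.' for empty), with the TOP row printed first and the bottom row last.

Drop 1: J rot0 at col 2 lands with bottom-row=0; cleared 0 line(s) (total 0); column heights now [0 0 2 1 1], max=2
Drop 2: T rot2 at col 1 lands with bottom-row=2; cleared 0 line(s) (total 0); column heights now [0 4 4 4 1], max=4
Drop 3: J rot0 at col 1 lands with bottom-row=4; cleared 0 line(s) (total 0); column heights now [0 6 5 5 1], max=6

Answer: .....
.....
.....
.#...
.###.
.###.
..#..
..#..
..###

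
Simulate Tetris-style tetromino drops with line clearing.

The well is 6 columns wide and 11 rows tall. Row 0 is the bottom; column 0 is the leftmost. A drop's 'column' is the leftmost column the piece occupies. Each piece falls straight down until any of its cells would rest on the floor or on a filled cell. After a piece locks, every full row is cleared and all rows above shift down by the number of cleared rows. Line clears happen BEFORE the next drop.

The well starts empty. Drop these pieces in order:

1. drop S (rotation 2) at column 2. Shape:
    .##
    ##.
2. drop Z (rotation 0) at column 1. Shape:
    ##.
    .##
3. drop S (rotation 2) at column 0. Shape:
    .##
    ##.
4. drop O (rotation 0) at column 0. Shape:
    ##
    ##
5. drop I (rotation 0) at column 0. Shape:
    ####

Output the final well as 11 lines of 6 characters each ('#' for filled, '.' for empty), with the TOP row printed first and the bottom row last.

Answer: ......
......
####..
##....
##....
.##...
##....
.##...
..##..
...##.
..##..

Derivation:
Drop 1: S rot2 at col 2 lands with bottom-row=0; cleared 0 line(s) (total 0); column heights now [0 0 1 2 2 0], max=2
Drop 2: Z rot0 at col 1 lands with bottom-row=2; cleared 0 line(s) (total 0); column heights now [0 4 4 3 2 0], max=4
Drop 3: S rot2 at col 0 lands with bottom-row=4; cleared 0 line(s) (total 0); column heights now [5 6 6 3 2 0], max=6
Drop 4: O rot0 at col 0 lands with bottom-row=6; cleared 0 line(s) (total 0); column heights now [8 8 6 3 2 0], max=8
Drop 5: I rot0 at col 0 lands with bottom-row=8; cleared 0 line(s) (total 0); column heights now [9 9 9 9 2 0], max=9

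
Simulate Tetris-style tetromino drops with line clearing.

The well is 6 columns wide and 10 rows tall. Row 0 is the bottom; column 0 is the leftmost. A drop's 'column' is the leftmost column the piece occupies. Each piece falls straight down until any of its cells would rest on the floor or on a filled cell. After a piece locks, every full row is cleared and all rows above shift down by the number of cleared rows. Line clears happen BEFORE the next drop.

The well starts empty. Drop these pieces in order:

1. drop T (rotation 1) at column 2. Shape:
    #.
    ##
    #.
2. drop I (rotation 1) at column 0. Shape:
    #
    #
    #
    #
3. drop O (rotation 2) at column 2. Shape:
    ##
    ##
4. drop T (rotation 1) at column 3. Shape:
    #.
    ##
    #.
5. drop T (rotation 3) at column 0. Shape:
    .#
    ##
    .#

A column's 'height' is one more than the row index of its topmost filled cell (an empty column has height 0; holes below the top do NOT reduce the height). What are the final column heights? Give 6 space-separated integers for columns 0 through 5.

Drop 1: T rot1 at col 2 lands with bottom-row=0; cleared 0 line(s) (total 0); column heights now [0 0 3 2 0 0], max=3
Drop 2: I rot1 at col 0 lands with bottom-row=0; cleared 0 line(s) (total 0); column heights now [4 0 3 2 0 0], max=4
Drop 3: O rot2 at col 2 lands with bottom-row=3; cleared 0 line(s) (total 0); column heights now [4 0 5 5 0 0], max=5
Drop 4: T rot1 at col 3 lands with bottom-row=5; cleared 0 line(s) (total 0); column heights now [4 0 5 8 7 0], max=8
Drop 5: T rot3 at col 0 lands with bottom-row=3; cleared 0 line(s) (total 0); column heights now [5 6 5 8 7 0], max=8

Answer: 5 6 5 8 7 0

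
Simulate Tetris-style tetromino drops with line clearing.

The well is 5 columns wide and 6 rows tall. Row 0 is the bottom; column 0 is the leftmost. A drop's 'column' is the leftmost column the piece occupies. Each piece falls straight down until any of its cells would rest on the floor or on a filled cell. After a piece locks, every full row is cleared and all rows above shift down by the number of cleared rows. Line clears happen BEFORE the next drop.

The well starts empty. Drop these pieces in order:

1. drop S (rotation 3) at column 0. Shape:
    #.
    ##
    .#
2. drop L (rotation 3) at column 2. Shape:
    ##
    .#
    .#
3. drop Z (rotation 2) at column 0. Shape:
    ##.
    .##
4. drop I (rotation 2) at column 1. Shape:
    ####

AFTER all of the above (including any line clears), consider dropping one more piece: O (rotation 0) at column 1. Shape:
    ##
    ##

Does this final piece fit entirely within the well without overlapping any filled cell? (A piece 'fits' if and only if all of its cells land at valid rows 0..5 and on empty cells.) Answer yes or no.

Answer: no

Derivation:
Drop 1: S rot3 at col 0 lands with bottom-row=0; cleared 0 line(s) (total 0); column heights now [3 2 0 0 0], max=3
Drop 2: L rot3 at col 2 lands with bottom-row=0; cleared 0 line(s) (total 0); column heights now [3 2 3 3 0], max=3
Drop 3: Z rot2 at col 0 lands with bottom-row=3; cleared 0 line(s) (total 0); column heights now [5 5 4 3 0], max=5
Drop 4: I rot2 at col 1 lands with bottom-row=5; cleared 0 line(s) (total 0); column heights now [5 6 6 6 6], max=6
Test piece O rot0 at col 1 (width 2): heights before test = [5 6 6 6 6]; fits = False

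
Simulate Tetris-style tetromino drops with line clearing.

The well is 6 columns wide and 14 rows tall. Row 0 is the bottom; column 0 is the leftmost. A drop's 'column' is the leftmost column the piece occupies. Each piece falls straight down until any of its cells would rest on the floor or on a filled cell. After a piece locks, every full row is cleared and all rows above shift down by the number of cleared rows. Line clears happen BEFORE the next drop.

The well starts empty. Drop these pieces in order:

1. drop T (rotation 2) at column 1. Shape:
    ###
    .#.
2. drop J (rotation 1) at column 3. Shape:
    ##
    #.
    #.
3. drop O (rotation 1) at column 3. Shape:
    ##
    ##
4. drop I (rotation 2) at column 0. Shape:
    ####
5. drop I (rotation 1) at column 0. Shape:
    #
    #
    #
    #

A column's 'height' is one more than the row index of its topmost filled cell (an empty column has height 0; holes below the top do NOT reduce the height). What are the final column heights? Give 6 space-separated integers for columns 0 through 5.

Drop 1: T rot2 at col 1 lands with bottom-row=0; cleared 0 line(s) (total 0); column heights now [0 2 2 2 0 0], max=2
Drop 2: J rot1 at col 3 lands with bottom-row=2; cleared 0 line(s) (total 0); column heights now [0 2 2 5 5 0], max=5
Drop 3: O rot1 at col 3 lands with bottom-row=5; cleared 0 line(s) (total 0); column heights now [0 2 2 7 7 0], max=7
Drop 4: I rot2 at col 0 lands with bottom-row=7; cleared 0 line(s) (total 0); column heights now [8 8 8 8 7 0], max=8
Drop 5: I rot1 at col 0 lands with bottom-row=8; cleared 0 line(s) (total 0); column heights now [12 8 8 8 7 0], max=12

Answer: 12 8 8 8 7 0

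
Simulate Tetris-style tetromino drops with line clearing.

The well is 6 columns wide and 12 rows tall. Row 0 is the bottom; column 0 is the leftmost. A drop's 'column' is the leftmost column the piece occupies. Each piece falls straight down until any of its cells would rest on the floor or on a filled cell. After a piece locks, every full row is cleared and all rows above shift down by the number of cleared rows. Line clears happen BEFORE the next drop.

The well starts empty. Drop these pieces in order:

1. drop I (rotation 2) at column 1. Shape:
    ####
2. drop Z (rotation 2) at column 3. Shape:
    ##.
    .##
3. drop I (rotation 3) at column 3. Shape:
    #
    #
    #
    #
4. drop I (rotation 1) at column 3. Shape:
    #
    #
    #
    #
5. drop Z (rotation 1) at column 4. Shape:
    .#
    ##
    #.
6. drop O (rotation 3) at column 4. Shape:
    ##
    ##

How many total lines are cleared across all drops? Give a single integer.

Drop 1: I rot2 at col 1 lands with bottom-row=0; cleared 0 line(s) (total 0); column heights now [0 1 1 1 1 0], max=1
Drop 2: Z rot2 at col 3 lands with bottom-row=1; cleared 0 line(s) (total 0); column heights now [0 1 1 3 3 2], max=3
Drop 3: I rot3 at col 3 lands with bottom-row=3; cleared 0 line(s) (total 0); column heights now [0 1 1 7 3 2], max=7
Drop 4: I rot1 at col 3 lands with bottom-row=7; cleared 0 line(s) (total 0); column heights now [0 1 1 11 3 2], max=11
Drop 5: Z rot1 at col 4 lands with bottom-row=3; cleared 0 line(s) (total 0); column heights now [0 1 1 11 5 6], max=11
Drop 6: O rot3 at col 4 lands with bottom-row=6; cleared 0 line(s) (total 0); column heights now [0 1 1 11 8 8], max=11

Answer: 0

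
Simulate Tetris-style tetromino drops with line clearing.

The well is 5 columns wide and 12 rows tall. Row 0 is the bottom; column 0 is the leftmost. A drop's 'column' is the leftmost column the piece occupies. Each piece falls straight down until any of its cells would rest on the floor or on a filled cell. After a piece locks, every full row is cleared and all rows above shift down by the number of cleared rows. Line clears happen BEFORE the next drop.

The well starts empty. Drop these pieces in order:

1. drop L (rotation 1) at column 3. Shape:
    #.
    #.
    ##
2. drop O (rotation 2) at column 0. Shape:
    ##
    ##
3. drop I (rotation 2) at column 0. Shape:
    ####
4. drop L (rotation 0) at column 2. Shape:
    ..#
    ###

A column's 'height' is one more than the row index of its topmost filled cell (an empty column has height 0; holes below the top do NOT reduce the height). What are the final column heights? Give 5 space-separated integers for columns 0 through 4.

Answer: 4 4 5 5 6

Derivation:
Drop 1: L rot1 at col 3 lands with bottom-row=0; cleared 0 line(s) (total 0); column heights now [0 0 0 3 1], max=3
Drop 2: O rot2 at col 0 lands with bottom-row=0; cleared 0 line(s) (total 0); column heights now [2 2 0 3 1], max=3
Drop 3: I rot2 at col 0 lands with bottom-row=3; cleared 0 line(s) (total 0); column heights now [4 4 4 4 1], max=4
Drop 4: L rot0 at col 2 lands with bottom-row=4; cleared 0 line(s) (total 0); column heights now [4 4 5 5 6], max=6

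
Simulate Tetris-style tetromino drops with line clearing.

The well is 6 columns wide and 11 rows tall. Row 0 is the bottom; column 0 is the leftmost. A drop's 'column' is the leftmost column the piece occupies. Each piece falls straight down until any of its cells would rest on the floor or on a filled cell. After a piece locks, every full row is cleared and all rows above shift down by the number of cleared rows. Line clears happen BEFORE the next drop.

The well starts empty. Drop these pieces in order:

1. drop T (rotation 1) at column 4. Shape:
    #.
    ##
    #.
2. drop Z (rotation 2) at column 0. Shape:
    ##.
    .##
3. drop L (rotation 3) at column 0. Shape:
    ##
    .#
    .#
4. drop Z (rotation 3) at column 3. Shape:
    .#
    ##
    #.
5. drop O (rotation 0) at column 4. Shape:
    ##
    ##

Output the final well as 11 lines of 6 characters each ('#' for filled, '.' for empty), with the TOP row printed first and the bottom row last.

Drop 1: T rot1 at col 4 lands with bottom-row=0; cleared 0 line(s) (total 0); column heights now [0 0 0 0 3 2], max=3
Drop 2: Z rot2 at col 0 lands with bottom-row=0; cleared 0 line(s) (total 0); column heights now [2 2 1 0 3 2], max=3
Drop 3: L rot3 at col 0 lands with bottom-row=2; cleared 0 line(s) (total 0); column heights now [5 5 1 0 3 2], max=5
Drop 4: Z rot3 at col 3 lands with bottom-row=2; cleared 0 line(s) (total 0); column heights now [5 5 1 4 5 2], max=5
Drop 5: O rot0 at col 4 lands with bottom-row=5; cleared 0 line(s) (total 0); column heights now [5 5 1 4 7 7], max=7

Answer: ......
......
......
......
....##
....##
##..#.
.#.##.
.#.##.
##..##
.##.#.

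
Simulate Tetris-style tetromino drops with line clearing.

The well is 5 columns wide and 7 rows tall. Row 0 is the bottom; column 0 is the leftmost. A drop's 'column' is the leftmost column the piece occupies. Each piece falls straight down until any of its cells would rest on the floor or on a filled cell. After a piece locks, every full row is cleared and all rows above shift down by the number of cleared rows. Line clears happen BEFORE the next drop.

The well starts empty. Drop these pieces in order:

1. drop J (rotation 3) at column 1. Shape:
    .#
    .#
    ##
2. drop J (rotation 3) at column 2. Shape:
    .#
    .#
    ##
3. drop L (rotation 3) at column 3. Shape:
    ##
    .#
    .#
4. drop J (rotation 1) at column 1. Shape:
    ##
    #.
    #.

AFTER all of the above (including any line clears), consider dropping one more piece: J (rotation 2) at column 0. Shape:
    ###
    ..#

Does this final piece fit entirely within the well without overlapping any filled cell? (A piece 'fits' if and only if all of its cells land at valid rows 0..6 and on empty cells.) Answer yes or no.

Answer: yes

Derivation:
Drop 1: J rot3 at col 1 lands with bottom-row=0; cleared 0 line(s) (total 0); column heights now [0 1 3 0 0], max=3
Drop 2: J rot3 at col 2 lands with bottom-row=3; cleared 0 line(s) (total 0); column heights now [0 1 4 6 0], max=6
Drop 3: L rot3 at col 3 lands with bottom-row=4; cleared 0 line(s) (total 0); column heights now [0 1 4 7 7], max=7
Drop 4: J rot1 at col 1 lands with bottom-row=2; cleared 0 line(s) (total 0); column heights now [0 5 5 7 7], max=7
Test piece J rot2 at col 0 (width 3): heights before test = [0 5 5 7 7]; fits = True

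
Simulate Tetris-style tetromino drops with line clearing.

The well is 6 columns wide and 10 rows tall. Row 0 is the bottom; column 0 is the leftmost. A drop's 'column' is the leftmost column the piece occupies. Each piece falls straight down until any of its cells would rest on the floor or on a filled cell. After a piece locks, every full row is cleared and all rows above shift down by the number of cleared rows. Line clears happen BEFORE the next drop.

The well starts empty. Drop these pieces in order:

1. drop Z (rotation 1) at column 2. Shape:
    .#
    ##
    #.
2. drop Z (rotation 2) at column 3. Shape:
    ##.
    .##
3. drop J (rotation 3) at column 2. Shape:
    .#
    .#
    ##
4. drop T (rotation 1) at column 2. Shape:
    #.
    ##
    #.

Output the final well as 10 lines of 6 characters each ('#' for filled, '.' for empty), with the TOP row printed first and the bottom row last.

Answer: ......
..#...
..##..
..##..
...#..
..##..
...##.
...###
..##..
..#...

Derivation:
Drop 1: Z rot1 at col 2 lands with bottom-row=0; cleared 0 line(s) (total 0); column heights now [0 0 2 3 0 0], max=3
Drop 2: Z rot2 at col 3 lands with bottom-row=2; cleared 0 line(s) (total 0); column heights now [0 0 2 4 4 3], max=4
Drop 3: J rot3 at col 2 lands with bottom-row=4; cleared 0 line(s) (total 0); column heights now [0 0 5 7 4 3], max=7
Drop 4: T rot1 at col 2 lands with bottom-row=6; cleared 0 line(s) (total 0); column heights now [0 0 9 8 4 3], max=9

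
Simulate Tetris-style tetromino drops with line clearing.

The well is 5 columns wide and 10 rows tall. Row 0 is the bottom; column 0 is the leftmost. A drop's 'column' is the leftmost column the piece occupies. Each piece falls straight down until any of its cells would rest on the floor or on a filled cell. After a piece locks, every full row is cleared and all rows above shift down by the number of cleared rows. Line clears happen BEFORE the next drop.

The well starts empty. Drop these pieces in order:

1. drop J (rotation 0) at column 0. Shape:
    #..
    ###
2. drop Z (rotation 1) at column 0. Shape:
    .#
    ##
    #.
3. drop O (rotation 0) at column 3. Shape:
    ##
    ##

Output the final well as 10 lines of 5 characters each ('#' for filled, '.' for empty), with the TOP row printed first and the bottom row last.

Drop 1: J rot0 at col 0 lands with bottom-row=0; cleared 0 line(s) (total 0); column heights now [2 1 1 0 0], max=2
Drop 2: Z rot1 at col 0 lands with bottom-row=2; cleared 0 line(s) (total 0); column heights now [4 5 1 0 0], max=5
Drop 3: O rot0 at col 3 lands with bottom-row=0; cleared 1 line(s) (total 1); column heights now [3 4 0 1 1], max=4

Answer: .....
.....
.....
.....
.....
.....
.#...
##...
#....
#..##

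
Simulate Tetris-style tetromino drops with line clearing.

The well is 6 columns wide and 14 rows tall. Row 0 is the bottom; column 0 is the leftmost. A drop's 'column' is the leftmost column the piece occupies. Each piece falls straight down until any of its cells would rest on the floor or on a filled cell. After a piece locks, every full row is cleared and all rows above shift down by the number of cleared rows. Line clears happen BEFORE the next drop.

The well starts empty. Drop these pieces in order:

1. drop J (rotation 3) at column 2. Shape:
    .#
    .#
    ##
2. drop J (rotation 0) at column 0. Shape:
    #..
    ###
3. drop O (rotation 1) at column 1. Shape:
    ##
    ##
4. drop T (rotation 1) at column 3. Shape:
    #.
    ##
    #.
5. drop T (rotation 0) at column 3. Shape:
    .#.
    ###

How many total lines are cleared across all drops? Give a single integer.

Drop 1: J rot3 at col 2 lands with bottom-row=0; cleared 0 line(s) (total 0); column heights now [0 0 1 3 0 0], max=3
Drop 2: J rot0 at col 0 lands with bottom-row=1; cleared 0 line(s) (total 0); column heights now [3 2 2 3 0 0], max=3
Drop 3: O rot1 at col 1 lands with bottom-row=2; cleared 0 line(s) (total 0); column heights now [3 4 4 3 0 0], max=4
Drop 4: T rot1 at col 3 lands with bottom-row=3; cleared 0 line(s) (total 0); column heights now [3 4 4 6 5 0], max=6
Drop 5: T rot0 at col 3 lands with bottom-row=6; cleared 0 line(s) (total 0); column heights now [3 4 4 7 8 7], max=8

Answer: 0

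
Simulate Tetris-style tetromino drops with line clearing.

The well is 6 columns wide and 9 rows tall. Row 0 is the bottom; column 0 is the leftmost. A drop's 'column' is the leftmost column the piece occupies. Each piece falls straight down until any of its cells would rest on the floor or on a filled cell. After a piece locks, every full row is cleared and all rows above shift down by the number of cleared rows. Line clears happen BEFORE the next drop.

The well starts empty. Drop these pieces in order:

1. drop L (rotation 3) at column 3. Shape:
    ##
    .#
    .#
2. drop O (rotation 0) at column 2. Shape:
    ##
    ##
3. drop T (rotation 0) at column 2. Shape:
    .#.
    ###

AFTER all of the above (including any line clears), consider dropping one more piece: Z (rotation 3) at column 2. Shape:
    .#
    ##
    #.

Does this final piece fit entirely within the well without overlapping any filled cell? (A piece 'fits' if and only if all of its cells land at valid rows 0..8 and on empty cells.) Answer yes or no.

Answer: yes

Derivation:
Drop 1: L rot3 at col 3 lands with bottom-row=0; cleared 0 line(s) (total 0); column heights now [0 0 0 3 3 0], max=3
Drop 2: O rot0 at col 2 lands with bottom-row=3; cleared 0 line(s) (total 0); column heights now [0 0 5 5 3 0], max=5
Drop 3: T rot0 at col 2 lands with bottom-row=5; cleared 0 line(s) (total 0); column heights now [0 0 6 7 6 0], max=7
Test piece Z rot3 at col 2 (width 2): heights before test = [0 0 6 7 6 0]; fits = True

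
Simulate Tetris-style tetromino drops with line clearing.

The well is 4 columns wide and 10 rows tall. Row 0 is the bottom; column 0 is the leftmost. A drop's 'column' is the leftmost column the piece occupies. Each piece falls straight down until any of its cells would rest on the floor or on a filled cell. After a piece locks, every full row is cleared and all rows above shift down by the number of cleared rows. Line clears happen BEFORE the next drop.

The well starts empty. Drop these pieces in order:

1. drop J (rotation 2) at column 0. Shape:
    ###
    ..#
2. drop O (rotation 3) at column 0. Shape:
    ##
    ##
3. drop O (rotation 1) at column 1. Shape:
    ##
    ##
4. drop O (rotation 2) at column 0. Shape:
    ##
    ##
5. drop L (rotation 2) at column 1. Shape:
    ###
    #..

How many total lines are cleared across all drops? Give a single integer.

Answer: 0

Derivation:
Drop 1: J rot2 at col 0 lands with bottom-row=0; cleared 0 line(s) (total 0); column heights now [2 2 2 0], max=2
Drop 2: O rot3 at col 0 lands with bottom-row=2; cleared 0 line(s) (total 0); column heights now [4 4 2 0], max=4
Drop 3: O rot1 at col 1 lands with bottom-row=4; cleared 0 line(s) (total 0); column heights now [4 6 6 0], max=6
Drop 4: O rot2 at col 0 lands with bottom-row=6; cleared 0 line(s) (total 0); column heights now [8 8 6 0], max=8
Drop 5: L rot2 at col 1 lands with bottom-row=8; cleared 0 line(s) (total 0); column heights now [8 10 10 10], max=10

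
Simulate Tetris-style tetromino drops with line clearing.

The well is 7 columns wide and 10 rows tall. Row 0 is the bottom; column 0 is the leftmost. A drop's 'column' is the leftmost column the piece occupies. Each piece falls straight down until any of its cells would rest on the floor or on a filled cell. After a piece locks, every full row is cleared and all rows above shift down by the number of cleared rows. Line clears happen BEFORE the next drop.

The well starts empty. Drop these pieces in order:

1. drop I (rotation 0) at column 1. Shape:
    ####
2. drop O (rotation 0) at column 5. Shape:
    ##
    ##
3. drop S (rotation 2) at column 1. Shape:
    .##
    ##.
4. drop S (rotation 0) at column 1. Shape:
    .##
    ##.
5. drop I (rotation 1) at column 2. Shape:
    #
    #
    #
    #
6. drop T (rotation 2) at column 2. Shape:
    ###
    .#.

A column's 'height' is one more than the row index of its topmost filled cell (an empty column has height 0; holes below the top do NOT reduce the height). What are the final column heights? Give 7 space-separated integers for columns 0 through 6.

Drop 1: I rot0 at col 1 lands with bottom-row=0; cleared 0 line(s) (total 0); column heights now [0 1 1 1 1 0 0], max=1
Drop 2: O rot0 at col 5 lands with bottom-row=0; cleared 0 line(s) (total 0); column heights now [0 1 1 1 1 2 2], max=2
Drop 3: S rot2 at col 1 lands with bottom-row=1; cleared 0 line(s) (total 0); column heights now [0 2 3 3 1 2 2], max=3
Drop 4: S rot0 at col 1 lands with bottom-row=3; cleared 0 line(s) (total 0); column heights now [0 4 5 5 1 2 2], max=5
Drop 5: I rot1 at col 2 lands with bottom-row=5; cleared 0 line(s) (total 0); column heights now [0 4 9 5 1 2 2], max=9
Drop 6: T rot2 at col 2 lands with bottom-row=8; cleared 0 line(s) (total 0); column heights now [0 4 10 10 10 2 2], max=10

Answer: 0 4 10 10 10 2 2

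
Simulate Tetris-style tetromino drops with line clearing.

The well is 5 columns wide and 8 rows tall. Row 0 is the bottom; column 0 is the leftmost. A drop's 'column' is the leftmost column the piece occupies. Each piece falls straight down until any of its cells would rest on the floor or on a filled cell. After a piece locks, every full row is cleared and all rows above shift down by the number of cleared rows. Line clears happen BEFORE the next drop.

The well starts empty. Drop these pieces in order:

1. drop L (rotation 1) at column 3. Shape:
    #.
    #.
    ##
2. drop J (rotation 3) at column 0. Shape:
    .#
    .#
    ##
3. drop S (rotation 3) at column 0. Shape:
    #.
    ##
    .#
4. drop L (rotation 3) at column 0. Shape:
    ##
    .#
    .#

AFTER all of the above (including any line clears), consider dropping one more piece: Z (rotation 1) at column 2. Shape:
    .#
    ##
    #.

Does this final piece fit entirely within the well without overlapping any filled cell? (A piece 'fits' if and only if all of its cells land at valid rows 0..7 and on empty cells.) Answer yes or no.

Answer: yes

Derivation:
Drop 1: L rot1 at col 3 lands with bottom-row=0; cleared 0 line(s) (total 0); column heights now [0 0 0 3 1], max=3
Drop 2: J rot3 at col 0 lands with bottom-row=0; cleared 0 line(s) (total 0); column heights now [1 3 0 3 1], max=3
Drop 3: S rot3 at col 0 lands with bottom-row=3; cleared 0 line(s) (total 0); column heights now [6 5 0 3 1], max=6
Drop 4: L rot3 at col 0 lands with bottom-row=5; cleared 0 line(s) (total 0); column heights now [8 8 0 3 1], max=8
Test piece Z rot1 at col 2 (width 2): heights before test = [8 8 0 3 1]; fits = True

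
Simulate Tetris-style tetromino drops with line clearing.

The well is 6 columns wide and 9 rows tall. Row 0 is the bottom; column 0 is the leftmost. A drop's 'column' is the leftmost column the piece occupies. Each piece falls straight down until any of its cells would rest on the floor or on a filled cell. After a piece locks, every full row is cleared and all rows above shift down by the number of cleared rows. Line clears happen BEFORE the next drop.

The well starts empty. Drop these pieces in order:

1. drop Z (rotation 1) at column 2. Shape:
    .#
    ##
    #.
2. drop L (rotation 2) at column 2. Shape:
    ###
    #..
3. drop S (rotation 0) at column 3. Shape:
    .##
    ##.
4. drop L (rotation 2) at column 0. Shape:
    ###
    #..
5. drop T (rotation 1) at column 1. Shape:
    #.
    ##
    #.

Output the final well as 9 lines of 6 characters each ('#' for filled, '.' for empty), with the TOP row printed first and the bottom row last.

Answer: ......
.#....
.##...
.#..##
#####.
#.###.
..##..
..##..
..#...

Derivation:
Drop 1: Z rot1 at col 2 lands with bottom-row=0; cleared 0 line(s) (total 0); column heights now [0 0 2 3 0 0], max=3
Drop 2: L rot2 at col 2 lands with bottom-row=2; cleared 0 line(s) (total 0); column heights now [0 0 4 4 4 0], max=4
Drop 3: S rot0 at col 3 lands with bottom-row=4; cleared 0 line(s) (total 0); column heights now [0 0 4 5 6 6], max=6
Drop 4: L rot2 at col 0 lands with bottom-row=3; cleared 0 line(s) (total 0); column heights now [5 5 5 5 6 6], max=6
Drop 5: T rot1 at col 1 lands with bottom-row=5; cleared 0 line(s) (total 0); column heights now [5 8 7 5 6 6], max=8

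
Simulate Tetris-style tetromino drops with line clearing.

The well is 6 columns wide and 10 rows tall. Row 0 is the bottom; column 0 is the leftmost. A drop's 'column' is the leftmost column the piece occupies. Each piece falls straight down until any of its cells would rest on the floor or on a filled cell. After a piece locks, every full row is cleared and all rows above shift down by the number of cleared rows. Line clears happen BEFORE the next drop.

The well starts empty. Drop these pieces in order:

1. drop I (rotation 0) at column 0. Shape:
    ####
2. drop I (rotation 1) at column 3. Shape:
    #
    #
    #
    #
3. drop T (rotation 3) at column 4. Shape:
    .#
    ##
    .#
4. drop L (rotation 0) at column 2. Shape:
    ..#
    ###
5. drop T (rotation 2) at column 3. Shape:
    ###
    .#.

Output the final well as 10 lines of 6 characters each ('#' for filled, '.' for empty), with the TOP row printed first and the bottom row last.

Answer: ......
...###
....#.
....#.
..###.
...#..
...#..
...#.#
...###
####.#

Derivation:
Drop 1: I rot0 at col 0 lands with bottom-row=0; cleared 0 line(s) (total 0); column heights now [1 1 1 1 0 0], max=1
Drop 2: I rot1 at col 3 lands with bottom-row=1; cleared 0 line(s) (total 0); column heights now [1 1 1 5 0 0], max=5
Drop 3: T rot3 at col 4 lands with bottom-row=0; cleared 0 line(s) (total 0); column heights now [1 1 1 5 2 3], max=5
Drop 4: L rot0 at col 2 lands with bottom-row=5; cleared 0 line(s) (total 0); column heights now [1 1 6 6 7 3], max=7
Drop 5: T rot2 at col 3 lands with bottom-row=7; cleared 0 line(s) (total 0); column heights now [1 1 6 9 9 9], max=9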